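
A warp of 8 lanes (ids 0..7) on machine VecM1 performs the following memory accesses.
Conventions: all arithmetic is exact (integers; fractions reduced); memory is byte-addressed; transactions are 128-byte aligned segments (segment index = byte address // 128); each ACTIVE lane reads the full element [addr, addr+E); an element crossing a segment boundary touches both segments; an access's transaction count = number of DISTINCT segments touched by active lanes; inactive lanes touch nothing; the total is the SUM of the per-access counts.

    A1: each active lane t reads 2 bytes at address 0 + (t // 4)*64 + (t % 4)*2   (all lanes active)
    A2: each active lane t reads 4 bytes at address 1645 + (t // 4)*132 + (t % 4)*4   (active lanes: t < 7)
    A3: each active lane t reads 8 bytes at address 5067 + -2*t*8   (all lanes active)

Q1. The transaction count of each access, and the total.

A1: 1 transaction
A2: 2 transactions
A3: 2 transactions

Answer: 1,2,2; total 5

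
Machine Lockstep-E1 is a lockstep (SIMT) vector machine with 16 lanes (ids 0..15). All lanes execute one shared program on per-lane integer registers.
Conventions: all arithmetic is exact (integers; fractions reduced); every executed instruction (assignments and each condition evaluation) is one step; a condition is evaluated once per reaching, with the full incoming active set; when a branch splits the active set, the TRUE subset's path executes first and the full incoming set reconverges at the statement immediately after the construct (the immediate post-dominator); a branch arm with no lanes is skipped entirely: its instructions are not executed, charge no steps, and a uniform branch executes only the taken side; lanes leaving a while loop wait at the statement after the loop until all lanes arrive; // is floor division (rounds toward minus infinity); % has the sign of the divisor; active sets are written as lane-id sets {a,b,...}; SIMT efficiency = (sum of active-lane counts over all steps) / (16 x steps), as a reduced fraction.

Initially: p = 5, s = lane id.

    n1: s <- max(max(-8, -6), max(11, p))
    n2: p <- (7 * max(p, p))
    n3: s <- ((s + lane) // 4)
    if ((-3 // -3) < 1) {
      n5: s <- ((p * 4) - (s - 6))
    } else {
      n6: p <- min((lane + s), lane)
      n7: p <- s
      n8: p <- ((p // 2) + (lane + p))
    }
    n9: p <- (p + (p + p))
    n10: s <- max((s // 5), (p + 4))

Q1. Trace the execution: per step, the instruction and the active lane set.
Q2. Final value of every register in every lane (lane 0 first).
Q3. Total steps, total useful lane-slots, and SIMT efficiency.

step 0: s <- max(max(-8, -6), max(11, p)) {0,1,2,3,4,5,6,7,8,9,10,11,12,13,14,15}
step 1: p <- (7 * max(p, p))         {0,1,2,3,4,5,6,7,8,9,10,11,12,13,14,15}
step 2: s <- ((s + lane) // 4)       {0,1,2,3,4,5,6,7,8,9,10,11,12,13,14,15}
step 3: eval ((-3 // -3) < 1)        {0,1,2,3,4,5,6,7,8,9,10,11,12,13,14,15}
step 4: p <- min((lane + s), lane)   {0,1,2,3,4,5,6,7,8,9,10,11,12,13,14,15}
step 5: p <- s                       {0,1,2,3,4,5,6,7,8,9,10,11,12,13,14,15}
step 6: p <- ((p // 2) + (lane + p)) {0,1,2,3,4,5,6,7,8,9,10,11,12,13,14,15}
step 7: p <- (p + (p + p))           {0,1,2,3,4,5,6,7,8,9,10,11,12,13,14,15}
step 8: s <- max((s // 5), (p + 4))  {0,1,2,3,4,5,6,7,8,9,10,11,12,13,14,15}

Answer: 9 steps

p: 9,15,18,21,24,33,36,39,42,48,51,54,57,66,69,72
s: 13,19,22,25,28,37,40,43,46,52,55,58,61,70,73,76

steps = 9; useful = 144; efficiency = 144/144 = 1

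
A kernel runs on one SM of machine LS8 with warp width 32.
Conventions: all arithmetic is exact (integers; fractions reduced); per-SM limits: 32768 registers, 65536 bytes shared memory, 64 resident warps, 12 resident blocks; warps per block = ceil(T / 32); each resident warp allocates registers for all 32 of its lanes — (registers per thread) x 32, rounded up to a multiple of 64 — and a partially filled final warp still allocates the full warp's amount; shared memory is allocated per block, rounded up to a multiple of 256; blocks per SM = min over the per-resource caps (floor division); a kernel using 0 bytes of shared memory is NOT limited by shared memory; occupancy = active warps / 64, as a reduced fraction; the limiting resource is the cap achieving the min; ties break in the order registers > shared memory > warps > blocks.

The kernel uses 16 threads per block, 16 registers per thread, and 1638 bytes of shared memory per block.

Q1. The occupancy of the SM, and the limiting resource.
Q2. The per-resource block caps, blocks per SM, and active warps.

Answer: occupancy 3/16, limited by blocks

registers: 64 blocks
shared memory: 36 blocks
warps: 64 blocks
blocks: 12 blocks

Answer: 12 blocks, 12 active warps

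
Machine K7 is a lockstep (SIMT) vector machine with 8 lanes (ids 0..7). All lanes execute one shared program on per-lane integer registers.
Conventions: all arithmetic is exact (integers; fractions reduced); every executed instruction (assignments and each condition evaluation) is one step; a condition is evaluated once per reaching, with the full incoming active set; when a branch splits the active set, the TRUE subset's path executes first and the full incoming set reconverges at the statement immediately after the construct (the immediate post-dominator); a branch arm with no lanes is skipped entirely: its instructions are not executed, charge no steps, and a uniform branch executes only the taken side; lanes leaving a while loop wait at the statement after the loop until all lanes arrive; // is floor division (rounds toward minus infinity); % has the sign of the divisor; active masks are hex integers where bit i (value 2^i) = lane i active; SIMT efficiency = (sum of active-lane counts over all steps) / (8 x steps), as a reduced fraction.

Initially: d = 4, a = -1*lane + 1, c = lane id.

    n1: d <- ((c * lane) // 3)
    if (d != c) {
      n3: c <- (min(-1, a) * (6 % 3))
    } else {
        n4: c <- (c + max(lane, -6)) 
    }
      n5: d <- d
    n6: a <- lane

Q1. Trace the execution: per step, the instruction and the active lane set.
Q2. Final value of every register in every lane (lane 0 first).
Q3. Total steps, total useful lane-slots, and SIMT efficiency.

step 0: d <- ((c * lane) // 3)       0xff
step 1: eval (d != c)                0xff
step 2: c <- (min(-1, a) * (6 % 3))  0xf6
step 3: c <- (c + max(lane, -6))     0x09
step 4: d <- d                       0xff
step 5: a <- lane                    0xff

Answer: 6 steps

d: 0,0,1,3,5,8,12,16
a: 0,1,2,3,4,5,6,7
c: 0,0,0,6,0,0,0,0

steps = 6; useful = 40; efficiency = 40/48 = 5/6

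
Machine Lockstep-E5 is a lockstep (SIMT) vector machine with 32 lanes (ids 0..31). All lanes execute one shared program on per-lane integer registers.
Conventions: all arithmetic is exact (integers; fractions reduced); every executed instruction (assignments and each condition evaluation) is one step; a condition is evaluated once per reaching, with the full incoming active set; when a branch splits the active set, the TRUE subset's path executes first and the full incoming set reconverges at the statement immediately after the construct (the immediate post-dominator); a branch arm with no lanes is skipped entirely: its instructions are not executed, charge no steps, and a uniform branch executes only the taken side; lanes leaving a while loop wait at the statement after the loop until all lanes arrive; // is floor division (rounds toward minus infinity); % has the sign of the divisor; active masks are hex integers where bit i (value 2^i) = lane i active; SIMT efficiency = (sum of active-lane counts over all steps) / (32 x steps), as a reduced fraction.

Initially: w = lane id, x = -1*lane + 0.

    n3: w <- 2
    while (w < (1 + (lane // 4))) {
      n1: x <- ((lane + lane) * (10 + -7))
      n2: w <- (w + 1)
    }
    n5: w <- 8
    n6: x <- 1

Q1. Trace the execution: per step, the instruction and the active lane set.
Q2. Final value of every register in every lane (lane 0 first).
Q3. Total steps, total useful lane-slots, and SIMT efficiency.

step 0: w <- 2                       0xffffffff
step 1: eval (w < (1 + (lane // 4))) 0xffffffff
step 2: x <- ((lane + lane) * (10 + -7)) 0xffffff00
step 3: w <- (w + 1)                 0xffffff00
step 4: eval (w < (1 + (lane // 4))) 0xffffff00
step 5: x <- ((lane + lane) * (10 + -7)) 0xfffff000
step 6: w <- (w + 1)                 0xfffff000
step 7: eval (w < (1 + (lane // 4))) 0xfffff000
step 8: x <- ((lane + lane) * (10 + -7)) 0xffff0000
step 9: w <- (w + 1)                 0xffff0000
step 10: eval (w < (1 + (lane // 4))) 0xffff0000
step 11: x <- ((lane + lane) * (10 + -7)) 0xfff00000
step 12: w <- (w + 1)                 0xfff00000
step 13: eval (w < (1 + (lane // 4))) 0xfff00000
step 14: x <- ((lane + lane) * (10 + -7)) 0xff000000
step 15: w <- (w + 1)                 0xff000000
step 16: eval (w < (1 + (lane // 4))) 0xff000000
step 17: x <- ((lane + lane) * (10 + -7)) 0xf0000000
step 18: w <- (w + 1)                 0xf0000000
step 19: eval (w < (1 + (lane // 4))) 0xf0000000
step 20: w <- 8                       0xffffffff
step 21: x <- 1                       0xffffffff

Answer: 22 steps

w: 8,8,8,8,8,8,8,8,8,8,8,8,8,8,8,8,8,8,8,8,8,8,8,8,8,8,8,8,8,8,8,8
x: 1,1,1,1,1,1,1,1,1,1,1,1,1,1,1,1,1,1,1,1,1,1,1,1,1,1,1,1,1,1,1,1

steps = 22; useful = 380; efficiency = 380/704 = 95/176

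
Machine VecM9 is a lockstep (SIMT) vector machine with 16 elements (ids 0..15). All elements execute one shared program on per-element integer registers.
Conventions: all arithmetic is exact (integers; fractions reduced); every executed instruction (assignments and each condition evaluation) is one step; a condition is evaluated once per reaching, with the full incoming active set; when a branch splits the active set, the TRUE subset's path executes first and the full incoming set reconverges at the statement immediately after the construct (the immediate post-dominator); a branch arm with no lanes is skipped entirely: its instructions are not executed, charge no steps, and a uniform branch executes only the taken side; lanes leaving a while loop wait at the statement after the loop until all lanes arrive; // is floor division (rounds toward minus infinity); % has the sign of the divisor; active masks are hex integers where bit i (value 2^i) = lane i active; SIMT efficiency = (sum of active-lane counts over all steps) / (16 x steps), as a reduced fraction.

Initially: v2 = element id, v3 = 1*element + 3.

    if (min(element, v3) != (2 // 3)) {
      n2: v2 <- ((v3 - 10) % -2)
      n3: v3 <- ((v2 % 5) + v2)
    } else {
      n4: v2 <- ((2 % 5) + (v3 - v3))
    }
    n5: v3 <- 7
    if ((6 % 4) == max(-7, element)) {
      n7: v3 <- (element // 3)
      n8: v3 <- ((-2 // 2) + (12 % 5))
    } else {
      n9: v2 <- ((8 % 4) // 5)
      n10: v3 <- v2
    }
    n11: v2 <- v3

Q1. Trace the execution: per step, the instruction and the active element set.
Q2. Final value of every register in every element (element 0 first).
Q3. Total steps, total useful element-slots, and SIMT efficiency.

step 0: eval (min(element, v3) != (2 // 3)) 0xffff
step 1: v2 <- ((v3 - 10) % -2)       0xfffe
step 2: v3 <- ((v2 % 5) + v2)        0xfffe
step 3: v2 <- ((2 % 5) + (v3 - v3))  0x0001
step 4: v3 <- 7                      0xffff
step 5: eval ((6 % 4) == max(-7, element)) 0xffff
step 6: v3 <- (element // 3)         0x0004
step 7: v3 <- ((-2 // 2) + (12 % 5)) 0x0004
step 8: v2 <- ((8 % 4) // 5)         0xfffb
step 9: v3 <- v2                     0xfffb
step 10: v2 <- v3                     0xffff

Answer: 11 steps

v2: 0,0,1,0,0,0,0,0,0,0,0,0,0,0,0,0
v3: 0,0,1,0,0,0,0,0,0,0,0,0,0,0,0,0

steps = 11; useful = 127; efficiency = 127/176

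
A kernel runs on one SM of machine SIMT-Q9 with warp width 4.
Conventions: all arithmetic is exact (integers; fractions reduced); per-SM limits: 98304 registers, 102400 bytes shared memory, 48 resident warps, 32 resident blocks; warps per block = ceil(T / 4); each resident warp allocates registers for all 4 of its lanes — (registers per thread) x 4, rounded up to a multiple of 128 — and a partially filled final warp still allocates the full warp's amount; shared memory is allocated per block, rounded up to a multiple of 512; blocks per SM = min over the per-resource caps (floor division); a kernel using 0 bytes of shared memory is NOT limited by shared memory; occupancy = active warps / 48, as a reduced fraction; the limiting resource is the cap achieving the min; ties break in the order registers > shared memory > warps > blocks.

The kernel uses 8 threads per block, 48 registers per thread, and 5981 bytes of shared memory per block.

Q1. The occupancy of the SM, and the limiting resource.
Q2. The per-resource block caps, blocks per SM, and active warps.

Answer: occupancy 2/3, limited by shared memory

registers: 192 blocks
shared memory: 16 blocks
warps: 24 blocks
blocks: 32 blocks

Answer: 16 blocks, 32 active warps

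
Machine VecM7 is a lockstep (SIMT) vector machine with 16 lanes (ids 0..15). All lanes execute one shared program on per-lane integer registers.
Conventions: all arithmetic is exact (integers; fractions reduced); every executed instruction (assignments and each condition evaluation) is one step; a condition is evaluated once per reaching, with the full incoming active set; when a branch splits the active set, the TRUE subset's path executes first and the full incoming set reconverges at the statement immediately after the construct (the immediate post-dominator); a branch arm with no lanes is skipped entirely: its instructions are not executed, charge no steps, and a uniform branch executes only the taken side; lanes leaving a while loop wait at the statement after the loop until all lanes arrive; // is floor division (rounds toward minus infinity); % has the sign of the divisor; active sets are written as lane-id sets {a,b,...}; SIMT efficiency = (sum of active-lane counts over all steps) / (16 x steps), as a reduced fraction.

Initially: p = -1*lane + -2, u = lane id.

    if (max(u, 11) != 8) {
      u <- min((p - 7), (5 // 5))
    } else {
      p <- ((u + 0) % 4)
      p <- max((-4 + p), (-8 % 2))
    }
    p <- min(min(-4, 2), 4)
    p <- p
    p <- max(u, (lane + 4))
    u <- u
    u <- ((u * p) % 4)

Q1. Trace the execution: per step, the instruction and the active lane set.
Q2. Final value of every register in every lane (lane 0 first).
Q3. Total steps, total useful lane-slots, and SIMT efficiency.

step 0: eval (max(u, 11) != 8)       {0,1,2,3,4,5,6,7,8,9,10,11,12,13,14,15}
step 1: u <- min((p - 7), (5 // 5))  {0,1,2,3,4,5,6,7,8,9,10,11,12,13,14,15}
step 2: p <- min(min(-4, 2), 4)      {0,1,2,3,4,5,6,7,8,9,10,11,12,13,14,15}
step 3: p <- p                       {0,1,2,3,4,5,6,7,8,9,10,11,12,13,14,15}
step 4: p <- max(u, (lane + 4))      {0,1,2,3,4,5,6,7,8,9,10,11,12,13,14,15}
step 5: u <- u                       {0,1,2,3,4,5,6,7,8,9,10,11,12,13,14,15}
step 6: u <- ((u * p) % 4)           {0,1,2,3,4,5,6,7,8,9,10,11,12,13,14,15}

Answer: 7 steps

p: 4,5,6,7,8,9,10,11,12,13,14,15,16,17,18,19
u: 0,2,2,0,0,2,2,0,0,2,2,0,0,2,2,0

steps = 7; useful = 112; efficiency = 112/112 = 1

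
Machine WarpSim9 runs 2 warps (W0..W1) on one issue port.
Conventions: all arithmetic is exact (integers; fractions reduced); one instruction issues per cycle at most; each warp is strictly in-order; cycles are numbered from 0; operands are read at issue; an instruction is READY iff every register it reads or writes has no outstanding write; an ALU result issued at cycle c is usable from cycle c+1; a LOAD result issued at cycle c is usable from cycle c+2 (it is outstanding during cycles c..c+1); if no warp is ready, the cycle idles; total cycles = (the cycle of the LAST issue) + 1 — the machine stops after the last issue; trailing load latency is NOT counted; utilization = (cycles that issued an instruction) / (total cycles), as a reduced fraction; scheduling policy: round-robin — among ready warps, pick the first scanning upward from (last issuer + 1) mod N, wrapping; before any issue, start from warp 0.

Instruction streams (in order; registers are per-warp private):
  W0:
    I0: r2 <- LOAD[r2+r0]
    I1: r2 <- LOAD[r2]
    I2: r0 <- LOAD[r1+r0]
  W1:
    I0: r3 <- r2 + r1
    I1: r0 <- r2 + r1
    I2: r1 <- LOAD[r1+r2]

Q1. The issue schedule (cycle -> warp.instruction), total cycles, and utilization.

cycle 0: W0.I0
cycle 1: W1.I0
cycle 2: W0.I1
cycle 3: W1.I1
cycle 4: W0.I2
cycle 5: W1.I2

Answer: 6 cycles, utilization 1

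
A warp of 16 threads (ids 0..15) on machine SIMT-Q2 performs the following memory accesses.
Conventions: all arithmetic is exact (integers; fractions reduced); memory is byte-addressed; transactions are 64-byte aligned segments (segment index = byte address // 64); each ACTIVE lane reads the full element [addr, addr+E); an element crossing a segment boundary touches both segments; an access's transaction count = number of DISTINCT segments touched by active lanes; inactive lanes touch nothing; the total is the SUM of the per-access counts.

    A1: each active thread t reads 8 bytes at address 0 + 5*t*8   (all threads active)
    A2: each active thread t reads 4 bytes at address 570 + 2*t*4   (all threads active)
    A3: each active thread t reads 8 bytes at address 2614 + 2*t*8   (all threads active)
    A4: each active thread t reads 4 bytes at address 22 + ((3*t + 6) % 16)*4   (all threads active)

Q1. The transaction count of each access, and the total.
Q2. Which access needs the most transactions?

A1: 10 transactions
A2: 3 transactions
A3: 5 transactions
A4: 2 transactions

Answer: 10,3,5,2; total 20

Answer: A1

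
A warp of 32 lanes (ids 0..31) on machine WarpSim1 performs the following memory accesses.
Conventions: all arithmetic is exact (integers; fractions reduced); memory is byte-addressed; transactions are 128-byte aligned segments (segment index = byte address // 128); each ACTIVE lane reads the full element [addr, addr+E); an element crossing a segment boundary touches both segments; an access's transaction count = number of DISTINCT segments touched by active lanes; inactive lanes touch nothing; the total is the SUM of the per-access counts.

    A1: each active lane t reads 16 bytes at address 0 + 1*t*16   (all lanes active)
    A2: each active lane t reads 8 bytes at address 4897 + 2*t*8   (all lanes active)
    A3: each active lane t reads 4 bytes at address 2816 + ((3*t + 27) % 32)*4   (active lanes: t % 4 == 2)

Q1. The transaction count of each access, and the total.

A1: 4 transactions
A2: 5 transactions
A3: 1 transaction

Answer: 4,5,1; total 10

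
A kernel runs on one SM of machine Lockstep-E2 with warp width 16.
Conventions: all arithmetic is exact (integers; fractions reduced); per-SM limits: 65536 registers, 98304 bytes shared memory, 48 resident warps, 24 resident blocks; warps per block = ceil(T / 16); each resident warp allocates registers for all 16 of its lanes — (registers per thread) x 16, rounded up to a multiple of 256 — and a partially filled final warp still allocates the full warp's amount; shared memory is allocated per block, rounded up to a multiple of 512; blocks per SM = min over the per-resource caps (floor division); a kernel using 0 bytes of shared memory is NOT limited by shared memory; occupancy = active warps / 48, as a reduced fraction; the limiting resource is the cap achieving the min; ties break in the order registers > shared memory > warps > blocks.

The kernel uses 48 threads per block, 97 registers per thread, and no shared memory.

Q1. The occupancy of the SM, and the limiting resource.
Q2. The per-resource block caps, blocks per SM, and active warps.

Answer: occupancy 3/4, limited by registers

registers: 12 blocks
shared memory: no limit (kernel uses none)
warps: 16 blocks
blocks: 24 blocks

Answer: 12 blocks, 36 active warps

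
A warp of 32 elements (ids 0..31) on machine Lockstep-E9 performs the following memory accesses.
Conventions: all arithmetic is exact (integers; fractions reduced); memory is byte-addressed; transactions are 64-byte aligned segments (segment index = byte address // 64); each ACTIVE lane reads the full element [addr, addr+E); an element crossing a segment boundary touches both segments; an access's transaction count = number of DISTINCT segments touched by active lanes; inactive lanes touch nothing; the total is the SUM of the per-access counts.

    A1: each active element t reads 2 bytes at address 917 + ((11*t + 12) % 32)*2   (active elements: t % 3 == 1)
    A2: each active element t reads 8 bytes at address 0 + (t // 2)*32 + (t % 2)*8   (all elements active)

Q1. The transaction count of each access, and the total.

A1: 2 transactions
A2: 8 transactions

Answer: 2,8; total 10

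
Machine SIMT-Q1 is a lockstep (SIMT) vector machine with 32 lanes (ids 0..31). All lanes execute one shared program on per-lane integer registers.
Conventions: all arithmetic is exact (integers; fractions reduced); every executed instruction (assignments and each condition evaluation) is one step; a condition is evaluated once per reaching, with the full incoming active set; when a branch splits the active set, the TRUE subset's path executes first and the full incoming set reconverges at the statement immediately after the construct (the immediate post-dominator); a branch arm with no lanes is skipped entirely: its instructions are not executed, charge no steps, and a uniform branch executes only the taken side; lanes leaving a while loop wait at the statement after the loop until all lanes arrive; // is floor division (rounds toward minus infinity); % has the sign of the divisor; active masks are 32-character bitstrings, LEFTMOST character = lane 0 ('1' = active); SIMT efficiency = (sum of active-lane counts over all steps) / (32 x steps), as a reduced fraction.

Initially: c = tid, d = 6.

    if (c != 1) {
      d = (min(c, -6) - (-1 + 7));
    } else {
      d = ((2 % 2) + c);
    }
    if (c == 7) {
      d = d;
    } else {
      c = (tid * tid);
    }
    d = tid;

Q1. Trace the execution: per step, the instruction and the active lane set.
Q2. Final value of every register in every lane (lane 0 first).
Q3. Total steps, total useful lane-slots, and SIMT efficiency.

step 0: eval (c != 1)                11111111111111111111111111111111
step 1: d <- (min(c, -6) - (-1 + 7)) 10111111111111111111111111111111
step 2: d <- ((2 % 2) + c)           01000000000000000000000000000000
step 3: eval (c == 7)                11111111111111111111111111111111
step 4: d <- d                       00000001000000000000000000000000
step 5: c <- (tid * tid)             11111110111111111111111111111111
step 6: d <- tid                     11111111111111111111111111111111

Answer: 7 steps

c: 0,1,4,9,16,25,36,7,64,81,100,121,144,169,196,225,256,289,324,361,400,441,484,529,576,625,676,729,784,841,900,961
d: 0,1,2,3,4,5,6,7,8,9,10,11,12,13,14,15,16,17,18,19,20,21,22,23,24,25,26,27,28,29,30,31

steps = 7; useful = 160; efficiency = 160/224 = 5/7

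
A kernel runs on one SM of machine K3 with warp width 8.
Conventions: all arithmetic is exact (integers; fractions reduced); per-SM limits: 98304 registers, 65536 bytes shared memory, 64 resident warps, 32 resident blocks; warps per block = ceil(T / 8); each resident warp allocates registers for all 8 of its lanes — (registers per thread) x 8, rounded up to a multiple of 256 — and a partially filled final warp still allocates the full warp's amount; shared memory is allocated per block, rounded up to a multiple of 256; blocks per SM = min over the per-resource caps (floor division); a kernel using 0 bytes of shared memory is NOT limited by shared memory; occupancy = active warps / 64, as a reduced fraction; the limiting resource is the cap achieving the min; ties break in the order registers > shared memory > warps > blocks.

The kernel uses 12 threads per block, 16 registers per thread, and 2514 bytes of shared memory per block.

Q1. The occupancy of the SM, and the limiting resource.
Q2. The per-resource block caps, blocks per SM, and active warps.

Answer: occupancy 25/32, limited by shared memory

registers: 192 blocks
shared memory: 25 blocks
warps: 32 blocks
blocks: 32 blocks

Answer: 25 blocks, 50 active warps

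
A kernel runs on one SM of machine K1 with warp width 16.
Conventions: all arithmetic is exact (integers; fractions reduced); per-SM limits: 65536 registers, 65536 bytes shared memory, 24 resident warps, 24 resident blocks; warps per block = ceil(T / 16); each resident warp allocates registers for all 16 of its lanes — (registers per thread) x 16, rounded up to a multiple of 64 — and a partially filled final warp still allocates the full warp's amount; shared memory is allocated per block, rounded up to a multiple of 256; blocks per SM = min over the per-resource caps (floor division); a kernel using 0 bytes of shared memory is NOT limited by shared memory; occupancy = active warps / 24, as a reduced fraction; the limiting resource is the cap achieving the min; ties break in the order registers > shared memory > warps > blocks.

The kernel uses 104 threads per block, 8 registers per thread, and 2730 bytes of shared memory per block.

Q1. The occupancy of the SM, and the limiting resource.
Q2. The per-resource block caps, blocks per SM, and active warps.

Answer: occupancy 7/8, limited by warps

registers: 73 blocks
shared memory: 23 blocks
warps: 3 blocks
blocks: 24 blocks

Answer: 3 blocks, 21 active warps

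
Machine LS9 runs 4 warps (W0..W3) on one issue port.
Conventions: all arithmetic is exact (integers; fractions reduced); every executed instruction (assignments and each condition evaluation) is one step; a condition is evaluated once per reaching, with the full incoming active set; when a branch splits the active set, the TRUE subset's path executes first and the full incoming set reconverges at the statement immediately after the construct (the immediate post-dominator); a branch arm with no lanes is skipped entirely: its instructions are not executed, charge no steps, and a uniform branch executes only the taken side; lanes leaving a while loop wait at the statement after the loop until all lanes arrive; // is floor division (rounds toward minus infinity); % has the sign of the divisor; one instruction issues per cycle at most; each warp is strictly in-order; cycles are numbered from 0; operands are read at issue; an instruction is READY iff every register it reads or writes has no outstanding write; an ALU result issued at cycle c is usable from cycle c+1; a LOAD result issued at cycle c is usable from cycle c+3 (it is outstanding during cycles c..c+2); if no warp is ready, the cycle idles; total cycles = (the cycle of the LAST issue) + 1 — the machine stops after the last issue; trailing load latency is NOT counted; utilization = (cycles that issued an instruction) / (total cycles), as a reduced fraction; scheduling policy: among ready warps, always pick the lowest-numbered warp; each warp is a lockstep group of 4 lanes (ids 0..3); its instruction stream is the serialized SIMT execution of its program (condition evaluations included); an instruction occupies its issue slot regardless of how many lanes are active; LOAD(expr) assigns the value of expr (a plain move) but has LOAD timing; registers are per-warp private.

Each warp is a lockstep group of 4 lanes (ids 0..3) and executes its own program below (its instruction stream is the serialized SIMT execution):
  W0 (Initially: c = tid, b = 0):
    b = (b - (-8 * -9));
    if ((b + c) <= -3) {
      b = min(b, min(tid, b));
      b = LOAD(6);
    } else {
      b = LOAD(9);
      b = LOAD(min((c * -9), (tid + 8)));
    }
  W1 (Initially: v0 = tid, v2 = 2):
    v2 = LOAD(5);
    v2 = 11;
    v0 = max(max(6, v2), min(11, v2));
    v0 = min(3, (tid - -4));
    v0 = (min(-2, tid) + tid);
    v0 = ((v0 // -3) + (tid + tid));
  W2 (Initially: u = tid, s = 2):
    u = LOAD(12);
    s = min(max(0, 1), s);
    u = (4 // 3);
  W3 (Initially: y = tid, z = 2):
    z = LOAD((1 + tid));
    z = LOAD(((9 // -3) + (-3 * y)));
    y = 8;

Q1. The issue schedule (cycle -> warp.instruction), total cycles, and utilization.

cycle 0: W0.I0
cycle 1: W0.I1
cycle 2: W0.I2
cycle 3: W0.I3
cycle 4: W1.I0
cycle 5: W2.I0
cycle 6: W2.I1
cycle 7: W1.I1
cycle 8: W1.I2
cycle 9: W1.I3
cycle 10: W1.I4
cycle 11: W1.I5
cycle 12: W2.I2
cycle 13: W3.I0
cycle 14: idle
cycle 15: idle
cycle 16: W3.I1
cycle 17: W3.I2

Answer: 18 cycles, utilization 8/9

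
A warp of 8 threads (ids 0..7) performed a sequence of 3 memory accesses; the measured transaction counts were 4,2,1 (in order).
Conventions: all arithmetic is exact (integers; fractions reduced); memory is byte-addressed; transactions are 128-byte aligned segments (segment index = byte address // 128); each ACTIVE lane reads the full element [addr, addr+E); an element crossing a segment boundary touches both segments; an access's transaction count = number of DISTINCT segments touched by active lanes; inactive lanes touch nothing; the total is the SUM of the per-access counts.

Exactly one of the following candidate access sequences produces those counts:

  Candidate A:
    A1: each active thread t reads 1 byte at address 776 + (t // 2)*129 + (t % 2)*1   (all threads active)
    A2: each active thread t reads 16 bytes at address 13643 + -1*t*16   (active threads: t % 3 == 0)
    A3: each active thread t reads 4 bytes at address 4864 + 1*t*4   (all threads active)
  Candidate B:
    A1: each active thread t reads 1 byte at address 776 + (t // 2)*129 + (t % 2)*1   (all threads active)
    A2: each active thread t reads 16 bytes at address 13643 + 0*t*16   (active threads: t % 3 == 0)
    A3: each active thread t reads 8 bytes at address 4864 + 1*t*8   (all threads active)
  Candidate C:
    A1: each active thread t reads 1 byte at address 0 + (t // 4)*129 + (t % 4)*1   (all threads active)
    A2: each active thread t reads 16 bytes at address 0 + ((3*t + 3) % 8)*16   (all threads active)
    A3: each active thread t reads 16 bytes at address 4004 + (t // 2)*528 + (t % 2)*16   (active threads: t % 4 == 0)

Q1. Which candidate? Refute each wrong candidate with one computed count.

B: A2 gives 1 transaction, not 2
C: A1 gives 2 transactions, not 4
A: all counts match (4,2,1)

Answer: A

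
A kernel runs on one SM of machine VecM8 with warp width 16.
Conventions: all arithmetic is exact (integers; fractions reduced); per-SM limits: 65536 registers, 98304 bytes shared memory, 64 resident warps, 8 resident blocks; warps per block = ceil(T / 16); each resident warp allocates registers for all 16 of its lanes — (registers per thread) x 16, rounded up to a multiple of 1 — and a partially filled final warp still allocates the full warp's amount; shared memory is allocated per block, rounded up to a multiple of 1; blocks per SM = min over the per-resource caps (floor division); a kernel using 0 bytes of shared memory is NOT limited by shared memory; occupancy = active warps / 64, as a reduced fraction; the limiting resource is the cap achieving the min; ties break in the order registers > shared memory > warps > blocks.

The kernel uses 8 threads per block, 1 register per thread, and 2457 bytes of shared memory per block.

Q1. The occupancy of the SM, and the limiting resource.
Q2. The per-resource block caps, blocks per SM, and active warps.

Answer: occupancy 1/8, limited by blocks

registers: 4096 blocks
shared memory: 40 blocks
warps: 64 blocks
blocks: 8 blocks

Answer: 8 blocks, 8 active warps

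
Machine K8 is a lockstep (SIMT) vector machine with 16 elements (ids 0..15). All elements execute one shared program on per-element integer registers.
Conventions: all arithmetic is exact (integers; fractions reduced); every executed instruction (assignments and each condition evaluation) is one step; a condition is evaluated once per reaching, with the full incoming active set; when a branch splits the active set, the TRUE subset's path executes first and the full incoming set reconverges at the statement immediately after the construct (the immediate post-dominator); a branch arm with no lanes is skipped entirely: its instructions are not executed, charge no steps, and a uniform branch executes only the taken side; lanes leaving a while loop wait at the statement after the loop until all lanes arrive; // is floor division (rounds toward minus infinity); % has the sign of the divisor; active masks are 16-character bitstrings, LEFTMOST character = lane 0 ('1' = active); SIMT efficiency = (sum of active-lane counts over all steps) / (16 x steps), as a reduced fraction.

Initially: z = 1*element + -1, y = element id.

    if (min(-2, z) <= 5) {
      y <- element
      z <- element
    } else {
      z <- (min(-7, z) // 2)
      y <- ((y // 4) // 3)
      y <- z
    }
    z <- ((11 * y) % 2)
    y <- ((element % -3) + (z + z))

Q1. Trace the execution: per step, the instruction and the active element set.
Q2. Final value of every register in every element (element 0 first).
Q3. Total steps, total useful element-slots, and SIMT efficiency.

step 0: eval (min(-2, z) <= 5)       1111111111111111
step 1: y <- element                 1111111111111111
step 2: z <- element                 1111111111111111
step 3: z <- ((11 * y) % 2)          1111111111111111
step 4: y <- ((element % -3) + (z + z)) 1111111111111111

Answer: 5 steps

z: 0,1,0,1,0,1,0,1,0,1,0,1,0,1,0,1
y: 0,0,-1,2,-2,1,0,0,-1,2,-2,1,0,0,-1,2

steps = 5; useful = 80; efficiency = 80/80 = 1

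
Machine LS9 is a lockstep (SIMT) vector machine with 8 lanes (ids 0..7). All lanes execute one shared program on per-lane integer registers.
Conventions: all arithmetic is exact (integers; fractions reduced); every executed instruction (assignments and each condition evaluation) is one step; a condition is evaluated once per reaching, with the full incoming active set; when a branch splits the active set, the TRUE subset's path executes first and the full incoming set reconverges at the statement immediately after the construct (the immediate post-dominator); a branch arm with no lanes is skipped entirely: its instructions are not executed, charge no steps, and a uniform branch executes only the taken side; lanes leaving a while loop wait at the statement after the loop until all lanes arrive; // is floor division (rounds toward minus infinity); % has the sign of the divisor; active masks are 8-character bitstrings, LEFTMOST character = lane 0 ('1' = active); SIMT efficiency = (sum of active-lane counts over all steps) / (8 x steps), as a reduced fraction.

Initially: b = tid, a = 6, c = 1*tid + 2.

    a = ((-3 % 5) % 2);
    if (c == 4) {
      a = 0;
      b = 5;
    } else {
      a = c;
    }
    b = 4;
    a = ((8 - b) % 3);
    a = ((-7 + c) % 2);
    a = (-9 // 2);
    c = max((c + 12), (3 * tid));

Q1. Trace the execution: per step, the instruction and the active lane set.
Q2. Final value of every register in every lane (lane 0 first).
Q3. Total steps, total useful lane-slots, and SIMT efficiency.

step 0: a <- ((-3 % 5) % 2)          11111111
step 1: eval (c == 4)                11111111
step 2: a <- 0                       00100000
step 3: b <- 5                       00100000
step 4: a <- c                       11011111
step 5: b <- 4                       11111111
step 6: a <- ((8 - b) % 3)           11111111
step 7: a <- ((-7 + c) % 2)          11111111
step 8: a <- (-9 // 2)               11111111
step 9: c <- max((c + 12), (3 * tid)) 11111111

Answer: 10 steps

b: 4,4,4,4,4,4,4,4
a: -5,-5,-5,-5,-5,-5,-5,-5
c: 14,15,16,17,18,19,20,21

steps = 10; useful = 65; efficiency = 65/80 = 13/16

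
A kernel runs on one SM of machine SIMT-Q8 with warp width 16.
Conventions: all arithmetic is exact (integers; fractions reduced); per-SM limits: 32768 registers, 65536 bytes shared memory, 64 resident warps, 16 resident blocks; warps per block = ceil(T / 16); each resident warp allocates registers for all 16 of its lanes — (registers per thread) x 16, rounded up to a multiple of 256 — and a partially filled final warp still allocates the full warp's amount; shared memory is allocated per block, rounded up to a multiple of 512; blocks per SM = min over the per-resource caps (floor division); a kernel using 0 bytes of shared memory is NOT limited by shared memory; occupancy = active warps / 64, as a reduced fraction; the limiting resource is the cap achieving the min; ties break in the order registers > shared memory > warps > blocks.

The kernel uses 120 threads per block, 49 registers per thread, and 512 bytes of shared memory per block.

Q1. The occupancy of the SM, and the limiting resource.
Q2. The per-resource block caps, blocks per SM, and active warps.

Answer: occupancy 1/2, limited by registers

registers: 4 blocks
shared memory: 128 blocks
warps: 8 blocks
blocks: 16 blocks

Answer: 4 blocks, 32 active warps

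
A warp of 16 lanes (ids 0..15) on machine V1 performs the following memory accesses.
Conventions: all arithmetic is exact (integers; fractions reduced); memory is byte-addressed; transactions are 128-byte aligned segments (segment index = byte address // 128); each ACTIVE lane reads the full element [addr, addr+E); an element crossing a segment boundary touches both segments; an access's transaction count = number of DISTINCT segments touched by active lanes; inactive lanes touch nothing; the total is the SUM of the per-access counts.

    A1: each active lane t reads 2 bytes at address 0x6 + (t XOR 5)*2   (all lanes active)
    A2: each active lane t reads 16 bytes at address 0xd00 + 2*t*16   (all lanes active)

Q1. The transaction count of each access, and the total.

A1: 1 transaction
A2: 4 transactions

Answer: 1,4; total 5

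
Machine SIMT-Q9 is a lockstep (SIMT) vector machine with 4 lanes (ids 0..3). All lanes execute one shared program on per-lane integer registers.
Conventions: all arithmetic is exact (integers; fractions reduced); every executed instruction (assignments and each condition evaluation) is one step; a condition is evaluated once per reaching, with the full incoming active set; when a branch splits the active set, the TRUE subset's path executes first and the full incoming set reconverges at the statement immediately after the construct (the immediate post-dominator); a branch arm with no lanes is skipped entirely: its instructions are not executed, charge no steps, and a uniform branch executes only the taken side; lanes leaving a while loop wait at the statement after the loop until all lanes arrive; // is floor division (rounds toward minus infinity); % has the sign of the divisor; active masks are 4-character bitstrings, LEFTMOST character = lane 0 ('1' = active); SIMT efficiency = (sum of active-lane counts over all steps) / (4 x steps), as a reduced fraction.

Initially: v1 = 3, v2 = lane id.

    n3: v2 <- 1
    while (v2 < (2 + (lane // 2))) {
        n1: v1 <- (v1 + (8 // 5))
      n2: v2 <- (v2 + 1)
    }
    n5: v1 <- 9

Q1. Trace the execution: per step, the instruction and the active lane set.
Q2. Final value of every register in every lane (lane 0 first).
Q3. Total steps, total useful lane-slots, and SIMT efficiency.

step 0: v2 <- 1                      1111
step 1: eval (v2 < (2 + (lane // 2))) 1111
step 2: v1 <- (v1 + (8 // 5))        1111
step 3: v2 <- (v2 + 1)               1111
step 4: eval (v2 < (2 + (lane // 2))) 1111
step 5: v1 <- (v1 + (8 // 5))        0011
step 6: v2 <- (v2 + 1)               0011
step 7: eval (v2 < (2 + (lane // 2))) 0011
step 8: v1 <- 9                      1111

Answer: 9 steps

v1: 9,9,9,9
v2: 2,2,3,3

steps = 9; useful = 30; efficiency = 30/36 = 5/6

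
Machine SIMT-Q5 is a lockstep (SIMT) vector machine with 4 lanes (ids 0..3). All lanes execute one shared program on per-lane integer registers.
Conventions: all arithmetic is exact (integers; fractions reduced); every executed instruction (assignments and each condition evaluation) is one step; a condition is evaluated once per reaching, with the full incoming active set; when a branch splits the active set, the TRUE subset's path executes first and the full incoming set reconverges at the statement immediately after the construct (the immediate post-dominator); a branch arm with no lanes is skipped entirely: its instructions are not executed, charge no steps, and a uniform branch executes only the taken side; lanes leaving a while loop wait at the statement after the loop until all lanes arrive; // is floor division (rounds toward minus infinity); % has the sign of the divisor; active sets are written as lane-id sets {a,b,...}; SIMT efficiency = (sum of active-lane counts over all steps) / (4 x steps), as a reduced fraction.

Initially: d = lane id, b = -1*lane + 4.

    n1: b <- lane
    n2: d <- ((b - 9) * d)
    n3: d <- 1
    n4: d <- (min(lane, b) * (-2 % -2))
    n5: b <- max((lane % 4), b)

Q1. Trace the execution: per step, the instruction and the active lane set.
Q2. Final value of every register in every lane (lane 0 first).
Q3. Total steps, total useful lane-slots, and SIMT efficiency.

step 0: b <- lane                    {0,1,2,3}
step 1: d <- ((b - 9) * d)           {0,1,2,3}
step 2: d <- 1                       {0,1,2,3}
step 3: d <- (min(lane, b) * (-2 % -2)) {0,1,2,3}
step 4: b <- max((lane % 4), b)      {0,1,2,3}

Answer: 5 steps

d: 0,0,0,0
b: 0,1,2,3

steps = 5; useful = 20; efficiency = 20/20 = 1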